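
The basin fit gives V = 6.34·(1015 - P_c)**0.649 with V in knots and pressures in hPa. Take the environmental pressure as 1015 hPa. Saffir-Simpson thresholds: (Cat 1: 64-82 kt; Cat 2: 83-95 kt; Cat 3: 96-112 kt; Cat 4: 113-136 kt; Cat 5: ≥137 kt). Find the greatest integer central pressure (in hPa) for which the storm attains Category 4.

930 hPa

Category 4 begins at V = 113 kt.
Required ΔP = (113/6.34)^(1/0.649) = 17.823^1.541 ≈ 84.64 hPa.
P_c ≤ 1015 − 84.64 = 930.36, so the highest integer P_c is 930 hPa.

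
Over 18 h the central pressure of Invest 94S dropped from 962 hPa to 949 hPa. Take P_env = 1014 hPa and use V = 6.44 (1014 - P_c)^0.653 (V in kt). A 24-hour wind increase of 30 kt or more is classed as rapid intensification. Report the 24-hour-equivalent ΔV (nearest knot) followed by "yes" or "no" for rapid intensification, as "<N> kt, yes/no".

V₁: ΔP = 52, V ≈ 6.44 × 52^0.653 ≈ 85.00 kt.
V₂: ΔP = 65, V ≈ 6.44 × 65^0.653 ≈ 98.34 kt.
ΔV over 18 h = 13.34 kt → 24 h equivalent = 13.34 × 24/18 ≈ 17.79 kt.
18 kt < 30 kt ⇒ not rapid intensification.

18 kt, no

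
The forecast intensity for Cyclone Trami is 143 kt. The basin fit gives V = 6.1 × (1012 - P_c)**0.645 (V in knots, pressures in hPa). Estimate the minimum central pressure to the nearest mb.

879 mb

ΔP = (V / 6.1)^(1/0.645) = (143/6.1)^1.550.
143/6.1 = 23.443; 23.443^1.550 ≈ 133.06 mb.
P_c = 1012 − 133.06 = 878.94 ≈ 879 mb.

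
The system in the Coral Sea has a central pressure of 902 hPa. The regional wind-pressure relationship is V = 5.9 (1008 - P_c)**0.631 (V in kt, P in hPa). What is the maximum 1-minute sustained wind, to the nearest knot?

112 kt

ΔP = 1008 − 902 = 106 hPa.
106^0.631 ≈ 18.966.
V ≈ 5.9 × 18.966 ≈ 111.9 kt.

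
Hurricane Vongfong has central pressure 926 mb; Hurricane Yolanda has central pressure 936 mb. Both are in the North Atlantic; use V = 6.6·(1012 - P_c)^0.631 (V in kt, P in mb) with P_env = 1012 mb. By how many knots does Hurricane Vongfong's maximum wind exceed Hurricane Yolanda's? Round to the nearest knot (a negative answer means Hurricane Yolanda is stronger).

Hurricane Vongfong: ΔP = 86; V ≈ 6.6 × 86^0.631 ≈ 109.70 kt.
Hurricane Yolanda: ΔP = 76; V ≈ 6.6 × 76^0.631 ≈ 101.47 kt.
Difference ≈ 109.70 − 101.47 = 8.23 → 8 kt.

8 kt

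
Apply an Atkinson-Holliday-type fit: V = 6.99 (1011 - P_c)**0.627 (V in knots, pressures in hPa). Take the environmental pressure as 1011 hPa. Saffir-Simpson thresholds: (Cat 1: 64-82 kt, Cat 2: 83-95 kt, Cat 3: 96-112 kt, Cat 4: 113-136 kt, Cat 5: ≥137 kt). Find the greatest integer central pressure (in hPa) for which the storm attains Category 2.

Category 2 begins at V = 83 kt.
Required ΔP = (83/6.99)^(1/0.627) = 11.874^1.595 ≈ 51.75 hPa.
P_c ≤ 1011 − 51.75 = 959.25, so the highest integer P_c is 959 hPa.

959 hPa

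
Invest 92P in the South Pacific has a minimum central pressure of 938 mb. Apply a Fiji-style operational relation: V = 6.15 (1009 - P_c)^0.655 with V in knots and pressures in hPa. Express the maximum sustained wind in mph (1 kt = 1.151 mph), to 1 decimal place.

ΔP = 1009 − 938 = 71 mb.
V ≈ 6.15 × 71^0.655 = 6.15 × 16.315 ≈ 100.334 kt.
100.334 × 1.151 ≈ 115.48 mph → 115.5 mph.

115.5 mph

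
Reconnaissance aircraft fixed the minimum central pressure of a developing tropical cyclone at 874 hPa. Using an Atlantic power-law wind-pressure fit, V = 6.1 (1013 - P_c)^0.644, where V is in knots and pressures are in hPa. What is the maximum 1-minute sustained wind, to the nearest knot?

ΔP = 1013 − 874 = 139 hPa.
139^0.644 ≈ 23.994.
V ≈ 6.1 × 23.994 ≈ 146.4 kt.

146 kt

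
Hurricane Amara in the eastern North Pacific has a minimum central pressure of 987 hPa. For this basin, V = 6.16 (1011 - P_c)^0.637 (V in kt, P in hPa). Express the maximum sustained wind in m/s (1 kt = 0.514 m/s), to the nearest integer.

24 m/s

ΔP = 1011 − 987 = 24 hPa.
V ≈ 6.16 × 24^0.637 = 6.16 × 7.572 ≈ 46.642 kt.
46.642 × 0.514 ≈ 23.97 m/s → 24 m/s.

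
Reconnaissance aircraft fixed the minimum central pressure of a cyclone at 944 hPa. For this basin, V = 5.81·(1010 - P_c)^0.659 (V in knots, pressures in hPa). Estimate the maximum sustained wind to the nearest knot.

ΔP = 1010 − 944 = 66 hPa.
66^0.659 ≈ 15.815.
V ≈ 5.81 × 15.815 ≈ 91.9 kt.

92 kt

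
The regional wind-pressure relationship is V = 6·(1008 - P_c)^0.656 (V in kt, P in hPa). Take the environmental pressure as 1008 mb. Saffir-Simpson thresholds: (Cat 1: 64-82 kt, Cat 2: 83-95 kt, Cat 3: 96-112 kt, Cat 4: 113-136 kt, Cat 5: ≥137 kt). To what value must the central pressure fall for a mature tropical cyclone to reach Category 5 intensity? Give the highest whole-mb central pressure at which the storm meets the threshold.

Category 5 begins at V = 137 kt.
Required ΔP = (137/6)^(1/0.656) = 22.833^1.524 ≈ 117.76 mb.
P_c ≤ 1008 − 117.76 = 890.24, so the highest integer P_c is 890 mb.

890 mb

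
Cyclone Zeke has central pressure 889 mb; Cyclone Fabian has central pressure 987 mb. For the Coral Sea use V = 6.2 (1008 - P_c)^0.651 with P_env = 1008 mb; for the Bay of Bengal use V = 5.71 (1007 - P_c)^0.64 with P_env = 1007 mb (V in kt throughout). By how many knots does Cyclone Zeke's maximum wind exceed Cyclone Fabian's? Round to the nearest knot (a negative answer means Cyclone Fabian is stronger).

Cyclone Zeke: ΔP = 119; V ≈ 6.2 × 119^0.651 ≈ 139.18 kt.
Cyclone Fabian: ΔP = 20; V ≈ 5.71 × 20^0.64 ≈ 38.84 kt.
Difference ≈ 139.18 − 38.84 = 100.34 → 100 kt.

100 kt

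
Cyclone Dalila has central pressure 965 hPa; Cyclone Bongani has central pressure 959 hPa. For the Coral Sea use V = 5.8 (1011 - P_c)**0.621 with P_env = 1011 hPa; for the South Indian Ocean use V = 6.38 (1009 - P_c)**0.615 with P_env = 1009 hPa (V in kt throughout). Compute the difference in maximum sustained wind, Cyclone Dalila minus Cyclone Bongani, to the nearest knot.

-8 kt

Cyclone Dalila: ΔP = 46; V ≈ 5.8 × 46^0.621 ≈ 62.52 kt.
Cyclone Bongani: ΔP = 50; V ≈ 6.38 × 50^0.615 ≈ 70.74 kt.
Difference ≈ 62.52 − 70.74 = -8.22 → -8 kt.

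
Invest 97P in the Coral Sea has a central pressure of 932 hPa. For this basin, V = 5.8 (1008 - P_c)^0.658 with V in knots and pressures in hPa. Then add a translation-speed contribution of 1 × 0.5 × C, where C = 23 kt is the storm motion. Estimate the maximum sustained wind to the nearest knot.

112 kt

ΔP = 1008 − 932 = 76 hPa.
76^0.658 ≈ 17.281.
V ≈ 5.8 × 17.281 ≈ 100.2 kt.
Translation term: 1 × 0.5 × 23 = 11.5 kt.
Corrected V ≈ 111.7 kt → 112 kt.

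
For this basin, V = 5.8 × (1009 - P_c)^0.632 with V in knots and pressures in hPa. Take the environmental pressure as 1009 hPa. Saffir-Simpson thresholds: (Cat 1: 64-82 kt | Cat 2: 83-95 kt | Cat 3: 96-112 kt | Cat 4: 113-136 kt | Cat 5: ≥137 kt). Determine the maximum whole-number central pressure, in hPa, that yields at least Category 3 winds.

Category 3 begins at V = 96 kt.
Required ΔP = (96/5.8)^(1/0.632) = 16.552^1.582 ≈ 84.83 hPa.
P_c ≤ 1009 − 84.83 = 924.17, so the highest integer P_c is 924 hPa.

924 hPa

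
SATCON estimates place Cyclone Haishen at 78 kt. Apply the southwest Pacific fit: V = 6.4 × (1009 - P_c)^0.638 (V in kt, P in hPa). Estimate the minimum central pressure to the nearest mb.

959 mb

ΔP = (V / 6.4)^(1/0.638) = (78/6.4)^1.567.
78/6.4 = 12.188; 12.188^1.567 ≈ 50.36 mb.
P_c = 1009 − 50.36 = 958.64 ≈ 959 mb.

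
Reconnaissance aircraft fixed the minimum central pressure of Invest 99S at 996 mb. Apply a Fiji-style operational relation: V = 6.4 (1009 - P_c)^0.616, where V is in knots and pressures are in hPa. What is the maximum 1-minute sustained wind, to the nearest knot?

ΔP = 1009 − 996 = 13 mb.
13^0.616 ≈ 4.855.
V ≈ 6.4 × 4.855 ≈ 31.1 kt.

31 kt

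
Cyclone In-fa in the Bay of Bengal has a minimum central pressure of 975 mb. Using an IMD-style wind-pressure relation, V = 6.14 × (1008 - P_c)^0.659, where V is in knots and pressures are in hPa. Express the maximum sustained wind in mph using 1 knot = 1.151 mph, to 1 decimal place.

70.8 mph

ΔP = 1008 − 975 = 33 mb.
V ≈ 6.14 × 33^0.659 = 6.14 × 10.016 ≈ 61.499 kt.
61.499 × 1.151 ≈ 70.79 mph → 70.8 mph.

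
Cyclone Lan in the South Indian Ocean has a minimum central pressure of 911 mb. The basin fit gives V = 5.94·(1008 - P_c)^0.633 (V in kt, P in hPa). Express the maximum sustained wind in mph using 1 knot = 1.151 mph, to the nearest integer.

ΔP = 1008 − 911 = 97 mb.
V ≈ 5.94 × 97^0.633 = 5.94 × 18.098 ≈ 107.501 kt.
107.501 × 1.151 ≈ 123.73 mph → 124 mph.

124 mph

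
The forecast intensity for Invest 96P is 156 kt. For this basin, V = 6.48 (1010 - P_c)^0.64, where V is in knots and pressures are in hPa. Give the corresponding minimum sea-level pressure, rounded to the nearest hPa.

866 hPa

ΔP = (V / 6.48)^(1/0.64) = (156/6.48)^1.562.
156/6.48 = 24.074; 24.074^1.562 ≈ 144.10 hPa.
P_c = 1010 − 144.10 = 865.90 ≈ 866 hPa.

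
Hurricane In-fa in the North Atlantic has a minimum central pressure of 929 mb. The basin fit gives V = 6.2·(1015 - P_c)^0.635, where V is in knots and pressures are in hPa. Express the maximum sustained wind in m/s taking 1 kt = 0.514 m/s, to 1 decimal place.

53.9 m/s

ΔP = 1015 − 929 = 86 mb.
V ≈ 6.2 × 86^0.635 = 6.2 × 16.920 ≈ 104.905 kt.
104.905 × 0.514 ≈ 53.92 m/s → 53.9 m/s.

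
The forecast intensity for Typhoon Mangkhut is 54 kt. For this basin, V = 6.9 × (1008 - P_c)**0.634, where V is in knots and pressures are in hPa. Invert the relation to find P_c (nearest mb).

982 mb

ΔP = (V / 6.9)^(1/0.634) = (54/6.9)^1.577.
54/6.9 = 7.826; 7.826^1.577 ≈ 25.67 mb.
P_c = 1008 − 25.67 = 982.33 ≈ 982 mb.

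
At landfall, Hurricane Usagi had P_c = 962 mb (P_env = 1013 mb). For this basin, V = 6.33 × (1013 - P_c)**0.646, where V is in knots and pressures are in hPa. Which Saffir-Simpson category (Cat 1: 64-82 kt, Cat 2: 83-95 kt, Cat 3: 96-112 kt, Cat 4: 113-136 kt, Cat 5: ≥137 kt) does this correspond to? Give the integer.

1

ΔP = 1013 − 962 = 51 mb.
V ≈ 6.33 × 51^0.646 = 6.33 × 12.68 ≈ 80 kt.
80 kt falls in the Category 1 band.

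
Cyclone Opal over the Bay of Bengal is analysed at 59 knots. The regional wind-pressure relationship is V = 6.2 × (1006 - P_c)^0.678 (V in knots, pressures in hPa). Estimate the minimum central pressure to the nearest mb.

ΔP = (V / 6.2)^(1/0.678) = (59/6.2)^1.475.
59/6.2 = 9.516; 9.516^1.475 ≈ 27.74 mb.
P_c = 1006 − 27.74 = 978.26 ≈ 978 mb.

978 mb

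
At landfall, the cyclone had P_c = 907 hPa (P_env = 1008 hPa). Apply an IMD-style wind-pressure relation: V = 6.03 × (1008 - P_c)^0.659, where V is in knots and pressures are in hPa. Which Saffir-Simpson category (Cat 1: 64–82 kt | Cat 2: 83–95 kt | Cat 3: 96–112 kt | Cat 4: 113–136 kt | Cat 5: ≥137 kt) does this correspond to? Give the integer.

ΔP = 1008 − 907 = 101 hPa.
V ≈ 6.03 × 101^0.659 = 6.03 × 20.93 ≈ 126 kt.
126 kt falls in the Category 4 band.

4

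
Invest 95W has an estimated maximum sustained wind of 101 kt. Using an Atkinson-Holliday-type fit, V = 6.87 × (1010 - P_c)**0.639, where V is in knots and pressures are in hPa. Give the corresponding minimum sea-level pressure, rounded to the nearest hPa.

ΔP = (V / 6.87)^(1/0.639) = (101/6.87)^1.565.
101/6.87 = 14.702; 14.702^1.565 ≈ 67.12 hPa.
P_c = 1010 − 67.12 = 942.88 ≈ 943 hPa.

943 hPa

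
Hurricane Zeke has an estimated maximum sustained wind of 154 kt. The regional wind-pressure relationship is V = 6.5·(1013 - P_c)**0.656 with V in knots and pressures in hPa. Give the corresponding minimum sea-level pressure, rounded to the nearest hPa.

888 hPa

ΔP = (V / 6.5)^(1/0.656) = (154/6.5)^1.524.
154/6.5 = 23.692; 23.692^1.524 ≈ 124.58 hPa.
P_c = 1013 − 124.58 = 888.42 ≈ 888 hPa.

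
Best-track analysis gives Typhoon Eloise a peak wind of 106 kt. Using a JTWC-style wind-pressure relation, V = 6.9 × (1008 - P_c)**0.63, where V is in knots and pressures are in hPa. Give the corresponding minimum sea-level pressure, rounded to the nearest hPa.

ΔP = (V / 6.9)^(1/0.63) = (106/6.9)^1.587.
106/6.9 = 15.362; 15.362^1.587 ≈ 76.43 hPa.
P_c = 1008 − 76.43 = 931.57 ≈ 932 hPa.

932 hPa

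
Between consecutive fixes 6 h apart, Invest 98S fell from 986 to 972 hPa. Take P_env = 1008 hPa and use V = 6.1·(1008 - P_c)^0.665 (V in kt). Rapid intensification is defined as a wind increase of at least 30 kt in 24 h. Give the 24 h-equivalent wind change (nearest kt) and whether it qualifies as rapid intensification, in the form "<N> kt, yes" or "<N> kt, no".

V₁: ΔP = 22, V ≈ 6.1 × 22^0.665 ≈ 47.65 kt.
V₂: ΔP = 36, V ≈ 6.1 × 36^0.665 ≈ 66.11 kt.
ΔV over 6 h = 18.46 kt → 24 h equivalent = 18.46 × 24/6 ≈ 73.84 kt.
74 kt ≥ 30 kt ⇒ rapid intensification.

74 kt, yes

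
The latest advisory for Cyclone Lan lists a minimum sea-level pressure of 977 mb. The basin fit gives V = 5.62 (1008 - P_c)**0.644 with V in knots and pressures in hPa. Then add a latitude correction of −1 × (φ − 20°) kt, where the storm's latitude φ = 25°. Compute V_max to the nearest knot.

ΔP = 1008 − 977 = 31 mb.
31^0.644 ≈ 9.129.
V ≈ 5.62 × 9.129 ≈ 51.3 kt.
Latitude correction: −1 × (25 − 20) = -5 kt.
Corrected V ≈ 46.3 kt → 46 kt.

46 kt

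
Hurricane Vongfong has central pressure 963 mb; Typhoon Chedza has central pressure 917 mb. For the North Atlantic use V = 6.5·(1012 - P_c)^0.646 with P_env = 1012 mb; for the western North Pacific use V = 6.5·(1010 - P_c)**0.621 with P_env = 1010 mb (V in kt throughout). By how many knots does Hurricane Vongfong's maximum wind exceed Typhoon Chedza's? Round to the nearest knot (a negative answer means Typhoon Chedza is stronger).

-28 kt

Hurricane Vongfong: ΔP = 49; V ≈ 6.5 × 49^0.646 ≈ 80.31 kt.
Typhoon Chedza: ΔP = 93; V ≈ 6.5 × 93^0.621 ≈ 108.48 kt.
Difference ≈ 80.31 − 108.48 = -28.17 → -28 kt.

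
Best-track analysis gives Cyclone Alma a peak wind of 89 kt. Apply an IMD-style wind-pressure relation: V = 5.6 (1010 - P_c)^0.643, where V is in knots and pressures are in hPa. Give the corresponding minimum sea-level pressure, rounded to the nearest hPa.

936 hPa

ΔP = (V / 5.6)^(1/0.643) = (89/5.6)^1.555.
89/5.6 = 15.893; 15.893^1.555 ≈ 73.81 hPa.
P_c = 1010 − 73.81 = 936.19 ≈ 936 hPa.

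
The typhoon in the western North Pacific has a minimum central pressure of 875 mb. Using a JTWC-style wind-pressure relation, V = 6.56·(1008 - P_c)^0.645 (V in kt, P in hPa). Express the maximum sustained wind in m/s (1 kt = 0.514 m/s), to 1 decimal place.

ΔP = 1008 − 875 = 133 mb.
V ≈ 6.56 × 133^0.645 = 6.56 × 23.436 ≈ 153.740 kt.
153.740 × 0.514 ≈ 79.02 m/s → 79.0 m/s.

79.0 m/s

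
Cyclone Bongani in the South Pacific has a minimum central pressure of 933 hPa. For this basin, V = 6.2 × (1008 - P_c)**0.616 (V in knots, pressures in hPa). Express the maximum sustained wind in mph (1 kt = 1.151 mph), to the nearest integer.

102 mph

ΔP = 1008 − 933 = 75 hPa.
V ≈ 6.2 × 75^0.616 = 6.2 × 14.290 ≈ 88.599 kt.
88.599 × 1.151 ≈ 101.98 mph → 102 mph.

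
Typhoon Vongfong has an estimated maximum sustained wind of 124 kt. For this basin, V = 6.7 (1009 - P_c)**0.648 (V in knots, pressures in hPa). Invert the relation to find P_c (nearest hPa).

ΔP = (V / 6.7)^(1/0.648) = (124/6.7)^1.543.
124/6.7 = 18.507; 18.507^1.543 ≈ 90.32 hPa.
P_c = 1009 − 90.32 = 918.68 ≈ 919 hPa.

919 hPa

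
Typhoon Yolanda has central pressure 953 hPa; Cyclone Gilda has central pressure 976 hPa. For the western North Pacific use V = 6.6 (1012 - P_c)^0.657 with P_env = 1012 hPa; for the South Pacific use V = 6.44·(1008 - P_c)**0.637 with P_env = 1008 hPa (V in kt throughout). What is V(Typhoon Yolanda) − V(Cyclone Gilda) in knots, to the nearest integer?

Typhoon Yolanda: ΔP = 59; V ≈ 6.6 × 59^0.657 ≈ 96.16 kt.
Cyclone Gilda: ΔP = 32; V ≈ 6.44 × 32^0.637 ≈ 58.57 kt.
Difference ≈ 96.16 − 58.57 = 37.59 → 38 kt.

38 kt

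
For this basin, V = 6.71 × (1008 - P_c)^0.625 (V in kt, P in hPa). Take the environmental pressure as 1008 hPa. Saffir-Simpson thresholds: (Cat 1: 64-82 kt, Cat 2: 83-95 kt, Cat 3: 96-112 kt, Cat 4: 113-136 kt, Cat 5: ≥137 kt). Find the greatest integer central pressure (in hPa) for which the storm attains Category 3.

937 hPa

Category 3 begins at V = 96 kt.
Required ΔP = (96/6.71)^(1/0.625) = 14.307^1.600 ≈ 70.61 hPa.
P_c ≤ 1008 − 70.61 = 937.39, so the highest integer P_c is 937 hPa.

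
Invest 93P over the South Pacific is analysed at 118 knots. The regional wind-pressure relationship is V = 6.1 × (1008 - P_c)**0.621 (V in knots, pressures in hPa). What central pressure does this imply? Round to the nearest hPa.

890 hPa

ΔP = (V / 6.1)^(1/0.621) = (118/6.1)^1.610.
118/6.1 = 19.344; 19.344^1.610 ≈ 117.96 hPa.
P_c = 1008 − 117.96 = 890.04 ≈ 890 hPa.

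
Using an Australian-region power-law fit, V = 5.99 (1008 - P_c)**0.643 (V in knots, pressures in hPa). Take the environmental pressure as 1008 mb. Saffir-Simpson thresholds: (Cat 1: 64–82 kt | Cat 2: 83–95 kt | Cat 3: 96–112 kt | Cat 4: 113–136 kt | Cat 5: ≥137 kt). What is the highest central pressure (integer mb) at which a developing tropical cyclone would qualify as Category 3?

Category 3 begins at V = 96 kt.
Required ΔP = (96/5.99)^(1/0.643) = 16.027^1.555 ≈ 74.78 mb.
P_c ≤ 1008 − 74.78 = 933.22, so the highest integer P_c is 933 mb.

933 mb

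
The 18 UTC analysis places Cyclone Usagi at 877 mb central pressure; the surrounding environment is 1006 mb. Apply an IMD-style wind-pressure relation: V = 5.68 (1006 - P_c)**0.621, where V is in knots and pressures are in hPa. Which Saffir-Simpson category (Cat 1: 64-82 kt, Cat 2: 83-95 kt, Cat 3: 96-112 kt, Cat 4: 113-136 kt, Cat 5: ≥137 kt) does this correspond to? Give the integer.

4

ΔP = 1006 − 877 = 129 mb.
V ≈ 5.68 × 129^0.621 = 5.68 × 20.45 ≈ 116 kt.
116 kt falls in the Category 4 band.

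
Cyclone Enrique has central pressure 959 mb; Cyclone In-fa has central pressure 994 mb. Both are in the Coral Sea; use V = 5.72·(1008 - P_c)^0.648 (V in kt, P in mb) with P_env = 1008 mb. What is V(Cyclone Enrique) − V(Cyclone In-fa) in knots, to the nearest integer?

Cyclone Enrique: ΔP = 49; V ≈ 5.72 × 49^0.648 ≈ 71.23 kt.
Cyclone In-fa: ΔP = 14; V ≈ 5.72 × 14^0.648 ≈ 31.63 kt.
Difference ≈ 71.23 − 31.63 = 39.60 → 40 kt.

40 kt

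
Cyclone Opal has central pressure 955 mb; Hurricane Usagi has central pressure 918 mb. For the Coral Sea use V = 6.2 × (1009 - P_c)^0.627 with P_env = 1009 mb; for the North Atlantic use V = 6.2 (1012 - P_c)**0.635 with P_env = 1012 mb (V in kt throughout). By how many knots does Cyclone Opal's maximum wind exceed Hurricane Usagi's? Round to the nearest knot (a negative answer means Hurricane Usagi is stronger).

Cyclone Opal: ΔP = 54; V ≈ 6.2 × 54^0.627 ≈ 75.61 kt.
Hurricane Usagi: ΔP = 94; V ≈ 6.2 × 94^0.635 ≈ 111.00 kt.
Difference ≈ 75.61 − 111.00 = -35.39 → -35 kt.

-35 kt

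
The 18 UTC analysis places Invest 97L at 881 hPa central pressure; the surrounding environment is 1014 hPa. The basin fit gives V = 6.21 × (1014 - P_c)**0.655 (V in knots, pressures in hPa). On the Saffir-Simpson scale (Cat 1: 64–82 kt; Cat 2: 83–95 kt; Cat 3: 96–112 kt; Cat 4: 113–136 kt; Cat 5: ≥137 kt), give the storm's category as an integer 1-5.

5

ΔP = 1014 − 881 = 133 hPa.
V ≈ 6.21 × 133^0.655 = 6.21 × 24.61 ≈ 153 kt.
153 kt falls in the Category 5 band.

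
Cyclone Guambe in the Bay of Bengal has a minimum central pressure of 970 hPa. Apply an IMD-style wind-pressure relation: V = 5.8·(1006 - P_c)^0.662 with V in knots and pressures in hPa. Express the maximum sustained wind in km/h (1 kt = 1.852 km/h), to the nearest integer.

ΔP = 1006 − 970 = 36 hPa.
V ≈ 5.8 × 36^0.662 = 5.8 × 10.722 ≈ 62.187 kt.
62.187 × 1.852 ≈ 115.17 km/h → 115 km/h.

115 km/h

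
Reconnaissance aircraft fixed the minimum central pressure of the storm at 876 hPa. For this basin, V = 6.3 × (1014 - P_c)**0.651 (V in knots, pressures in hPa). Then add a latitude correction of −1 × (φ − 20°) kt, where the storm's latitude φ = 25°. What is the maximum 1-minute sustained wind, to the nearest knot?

151 kt

ΔP = 1014 − 876 = 138 hPa.
138^0.651 ≈ 24.721.
V ≈ 6.3 × 24.721 ≈ 155.7 kt.
Latitude correction: −1 × (25 − 20) = -5 kt.
Corrected V ≈ 150.7 kt → 151 kt.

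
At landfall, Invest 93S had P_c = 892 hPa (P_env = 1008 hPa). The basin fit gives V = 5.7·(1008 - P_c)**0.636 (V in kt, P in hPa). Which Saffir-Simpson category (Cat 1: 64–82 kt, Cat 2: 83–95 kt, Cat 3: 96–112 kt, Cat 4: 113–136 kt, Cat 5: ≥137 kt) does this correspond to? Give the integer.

4

ΔP = 1008 − 892 = 116 hPa.
V ≈ 5.7 × 116^0.636 = 5.7 × 20.56 ≈ 117 kt.
117 kt falls in the Category 4 band.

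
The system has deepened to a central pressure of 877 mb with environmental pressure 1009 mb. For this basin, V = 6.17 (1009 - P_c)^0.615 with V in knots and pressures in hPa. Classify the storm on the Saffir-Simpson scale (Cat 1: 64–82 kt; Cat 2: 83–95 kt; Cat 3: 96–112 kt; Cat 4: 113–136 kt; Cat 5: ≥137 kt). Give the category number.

ΔP = 1009 − 877 = 132 mb.
V ≈ 6.17 × 132^0.615 = 6.17 × 20.14 ≈ 124 kt.
124 kt falls in the Category 4 band.

4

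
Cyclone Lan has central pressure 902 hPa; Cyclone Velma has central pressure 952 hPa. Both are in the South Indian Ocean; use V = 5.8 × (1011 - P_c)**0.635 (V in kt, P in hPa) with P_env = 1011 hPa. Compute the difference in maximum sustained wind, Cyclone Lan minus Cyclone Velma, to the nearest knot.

Cyclone Lan: ΔP = 109; V ≈ 5.8 × 109^0.635 ≈ 114.08 kt.
Cyclone Velma: ΔP = 59; V ≈ 5.8 × 59^0.635 ≈ 77.25 kt.
Difference ≈ 114.08 − 77.25 = 36.83 → 37 kt.

37 kt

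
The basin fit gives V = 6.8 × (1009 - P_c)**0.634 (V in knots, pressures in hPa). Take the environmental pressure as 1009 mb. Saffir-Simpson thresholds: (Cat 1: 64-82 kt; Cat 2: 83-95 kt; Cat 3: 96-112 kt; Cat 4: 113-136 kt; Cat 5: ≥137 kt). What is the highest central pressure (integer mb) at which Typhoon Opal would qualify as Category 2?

Category 2 begins at V = 83 kt.
Required ΔP = (83/6.8)^(1/0.634) = 12.206^1.577 ≈ 51.74 mb.
P_c ≤ 1009 − 51.74 = 957.26, so the highest integer P_c is 957 mb.

957 mb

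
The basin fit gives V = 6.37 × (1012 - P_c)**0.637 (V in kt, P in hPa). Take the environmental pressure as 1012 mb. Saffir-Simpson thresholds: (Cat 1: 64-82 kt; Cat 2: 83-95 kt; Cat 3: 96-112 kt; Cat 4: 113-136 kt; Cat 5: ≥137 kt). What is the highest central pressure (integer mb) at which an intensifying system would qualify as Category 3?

Category 3 begins at V = 96 kt.
Required ΔP = (96/6.37)^(1/0.637) = 15.071^1.570 ≈ 70.71 mb.
P_c ≤ 1012 − 70.71 = 941.29, so the highest integer P_c is 941 mb.

941 mb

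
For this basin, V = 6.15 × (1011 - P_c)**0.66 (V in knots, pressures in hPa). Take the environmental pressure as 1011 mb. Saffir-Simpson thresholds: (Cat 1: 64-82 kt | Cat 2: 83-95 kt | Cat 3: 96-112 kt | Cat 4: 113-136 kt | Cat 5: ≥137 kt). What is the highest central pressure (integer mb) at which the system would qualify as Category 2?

959 mb

Category 2 begins at V = 83 kt.
Required ΔP = (83/6.15)^(1/0.66) = 13.496^1.515 ≈ 51.57 mb.
P_c ≤ 1011 − 51.57 = 959.43, so the highest integer P_c is 959 mb.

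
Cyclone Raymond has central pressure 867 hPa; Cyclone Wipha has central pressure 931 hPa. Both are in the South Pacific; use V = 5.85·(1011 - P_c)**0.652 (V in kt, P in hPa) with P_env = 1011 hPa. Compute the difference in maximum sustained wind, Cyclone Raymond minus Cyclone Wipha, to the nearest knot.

48 kt

Cyclone Raymond: ΔP = 144; V ≈ 5.85 × 144^0.652 ≈ 149.42 kt.
Cyclone Wipha: ΔP = 80; V ≈ 5.85 × 80^0.652 ≈ 101.85 kt.
Difference ≈ 149.42 − 101.85 = 47.57 → 48 kt.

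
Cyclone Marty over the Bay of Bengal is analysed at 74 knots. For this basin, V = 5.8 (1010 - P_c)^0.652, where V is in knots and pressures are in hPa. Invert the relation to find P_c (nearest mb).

960 mb

ΔP = (V / 5.8)^(1/0.652) = (74/5.8)^1.534.
74/5.8 = 12.759; 12.759^1.534 ≈ 49.66 mb.
P_c = 1010 − 49.66 = 960.34 ≈ 960 mb.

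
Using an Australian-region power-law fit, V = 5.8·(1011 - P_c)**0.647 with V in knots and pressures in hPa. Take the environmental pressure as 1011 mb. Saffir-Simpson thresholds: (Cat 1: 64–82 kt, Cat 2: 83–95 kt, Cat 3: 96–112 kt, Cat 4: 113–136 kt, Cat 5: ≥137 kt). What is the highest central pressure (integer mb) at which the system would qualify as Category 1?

Category 1 begins at V = 64 kt.
Required ΔP = (64/5.8)^(1/0.647) = 11.034^1.546 ≈ 40.90 mb.
P_c ≤ 1011 − 40.90 = 970.10, so the highest integer P_c is 970 mb.

970 mb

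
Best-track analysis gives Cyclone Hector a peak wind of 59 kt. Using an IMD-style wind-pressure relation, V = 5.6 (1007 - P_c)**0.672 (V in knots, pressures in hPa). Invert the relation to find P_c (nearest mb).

974 mb

ΔP = (V / 5.6)^(1/0.672) = (59/5.6)^1.488.
59/5.6 = 10.536; 10.536^1.488 ≈ 33.25 mb.
P_c = 1007 − 33.25 = 973.75 ≈ 974 mb.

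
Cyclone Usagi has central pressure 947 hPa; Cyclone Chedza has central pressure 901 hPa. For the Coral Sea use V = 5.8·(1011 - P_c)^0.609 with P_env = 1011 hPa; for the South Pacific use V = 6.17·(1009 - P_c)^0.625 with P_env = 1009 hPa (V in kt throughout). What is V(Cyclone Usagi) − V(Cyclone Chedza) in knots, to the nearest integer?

-42 kt

Cyclone Usagi: ΔP = 64; V ≈ 5.8 × 64^0.609 ≈ 73.01 kt.
Cyclone Chedza: ΔP = 108; V ≈ 6.17 × 108^0.625 ≈ 115.13 kt.
Difference ≈ 73.01 − 115.13 = -42.12 → -42 kt.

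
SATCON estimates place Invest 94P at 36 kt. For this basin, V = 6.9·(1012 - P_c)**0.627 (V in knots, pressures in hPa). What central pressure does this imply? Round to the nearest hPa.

ΔP = (V / 6.9)^(1/0.627) = (36/6.9)^1.595.
36/6.9 = 5.217; 5.217^1.595 ≈ 13.94 hPa.
P_c = 1012 − 13.94 = 998.06 ≈ 998 hPa.

998 hPa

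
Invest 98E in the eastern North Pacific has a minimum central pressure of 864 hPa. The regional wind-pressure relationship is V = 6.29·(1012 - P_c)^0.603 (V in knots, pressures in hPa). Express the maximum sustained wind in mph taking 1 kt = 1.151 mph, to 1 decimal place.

ΔP = 1012 − 864 = 148 hPa.
V ≈ 6.29 × 148^0.603 = 6.29 × 20.355 ≈ 128.032 kt.
128.032 × 1.151 ≈ 147.36 mph → 147.4 mph.

147.4 mph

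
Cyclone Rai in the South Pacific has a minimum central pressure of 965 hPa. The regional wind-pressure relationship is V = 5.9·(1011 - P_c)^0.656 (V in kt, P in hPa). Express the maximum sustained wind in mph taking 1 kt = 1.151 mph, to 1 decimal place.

ΔP = 1011 − 965 = 46 hPa.
V ≈ 5.9 × 46^0.656 = 5.9 × 12.324 ≈ 72.715 kt.
72.715 × 1.151 ≈ 83.69 mph → 83.7 mph.

83.7 mph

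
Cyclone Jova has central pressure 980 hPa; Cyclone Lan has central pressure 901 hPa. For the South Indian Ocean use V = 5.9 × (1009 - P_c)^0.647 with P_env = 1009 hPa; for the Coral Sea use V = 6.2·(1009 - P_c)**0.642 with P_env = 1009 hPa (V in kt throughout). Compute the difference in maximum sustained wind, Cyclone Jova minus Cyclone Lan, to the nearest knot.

-73 kt

Cyclone Jova: ΔP = 29; V ≈ 5.9 × 29^0.647 ≈ 52.12 kt.
Cyclone Lan: ΔP = 108; V ≈ 6.2 × 108^0.642 ≈ 125.27 kt.
Difference ≈ 52.12 − 125.27 = -73.15 → -73 kt.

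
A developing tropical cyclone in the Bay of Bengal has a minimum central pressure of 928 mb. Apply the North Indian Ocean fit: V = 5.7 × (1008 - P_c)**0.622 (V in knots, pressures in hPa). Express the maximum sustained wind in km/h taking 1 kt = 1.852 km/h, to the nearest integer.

ΔP = 1008 − 928 = 80 mb.
V ≈ 5.7 × 80^0.622 = 5.7 × 15.266 ≈ 87.016 kt.
87.016 × 1.852 ≈ 161.15 km/h → 161 km/h.

161 km/h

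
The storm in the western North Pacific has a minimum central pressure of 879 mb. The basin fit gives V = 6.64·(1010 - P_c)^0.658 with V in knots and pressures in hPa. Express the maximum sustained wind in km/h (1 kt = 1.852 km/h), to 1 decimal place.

ΔP = 1010 − 879 = 131 mb.
V ≈ 6.64 × 131^0.658 = 6.64 × 24.727 ≈ 164.185 kt.
164.185 × 1.852 ≈ 304.07 km/h → 304.1 km/h.

304.1 km/h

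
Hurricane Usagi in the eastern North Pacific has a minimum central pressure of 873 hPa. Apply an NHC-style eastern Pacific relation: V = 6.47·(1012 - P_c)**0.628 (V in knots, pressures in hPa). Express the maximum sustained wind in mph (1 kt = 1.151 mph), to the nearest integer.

165 mph

ΔP = 1012 − 873 = 139 hPa.
V ≈ 6.47 × 139^0.628 = 6.47 × 22.172 ≈ 143.456 kt.
143.456 × 1.151 ≈ 165.12 mph → 165 mph.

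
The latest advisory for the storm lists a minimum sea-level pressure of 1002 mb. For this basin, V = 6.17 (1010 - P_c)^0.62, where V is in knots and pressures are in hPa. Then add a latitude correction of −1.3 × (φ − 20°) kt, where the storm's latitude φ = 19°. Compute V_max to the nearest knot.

ΔP = 1010 − 1002 = 8 mb.
8^0.62 ≈ 3.630.
V ≈ 6.17 × 3.630 ≈ 22.4 kt.
Latitude correction: −1.3 × (19 − 20) = 1.3 kt.
Corrected V ≈ 23.7 kt → 24 kt.

24 kt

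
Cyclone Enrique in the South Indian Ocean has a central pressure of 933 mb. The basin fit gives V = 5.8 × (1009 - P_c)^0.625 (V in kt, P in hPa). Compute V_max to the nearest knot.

87 kt

ΔP = 1009 − 933 = 76 mb.
76^0.625 ≈ 14.980.
V ≈ 5.8 × 14.980 ≈ 86.9 kt.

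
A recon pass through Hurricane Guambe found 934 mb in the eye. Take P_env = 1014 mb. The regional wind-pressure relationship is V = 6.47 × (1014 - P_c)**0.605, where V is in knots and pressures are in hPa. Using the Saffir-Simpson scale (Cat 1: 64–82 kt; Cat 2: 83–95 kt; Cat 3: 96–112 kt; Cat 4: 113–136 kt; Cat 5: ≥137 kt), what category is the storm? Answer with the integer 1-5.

2

ΔP = 1014 − 934 = 80 mb.
V ≈ 6.47 × 80^0.605 = 6.47 × 14.17 ≈ 92 kt.
92 kt falls in the Category 2 band.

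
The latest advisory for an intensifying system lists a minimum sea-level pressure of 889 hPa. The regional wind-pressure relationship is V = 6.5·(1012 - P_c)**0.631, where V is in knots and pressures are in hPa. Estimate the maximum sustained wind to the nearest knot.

135 kt

ΔP = 1012 − 889 = 123 hPa.
123^0.631 ≈ 20.832.
V ≈ 6.5 × 20.832 ≈ 135.4 kt.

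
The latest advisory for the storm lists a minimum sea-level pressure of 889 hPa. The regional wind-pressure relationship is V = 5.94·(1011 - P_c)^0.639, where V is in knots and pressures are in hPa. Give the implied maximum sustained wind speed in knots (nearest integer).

128 kt

ΔP = 1011 − 889 = 122 hPa.
122^0.639 ≈ 21.537.
V ≈ 5.94 × 21.537 ≈ 127.9 kt.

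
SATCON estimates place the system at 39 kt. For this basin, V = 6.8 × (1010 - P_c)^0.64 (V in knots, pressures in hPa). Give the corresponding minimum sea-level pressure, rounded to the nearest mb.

995 mb

ΔP = (V / 6.8)^(1/0.64) = (39/6.8)^1.562.
39/6.8 = 5.735; 5.735^1.562 ≈ 15.32 mb.
P_c = 1010 − 15.32 = 994.68 ≈ 995 mb.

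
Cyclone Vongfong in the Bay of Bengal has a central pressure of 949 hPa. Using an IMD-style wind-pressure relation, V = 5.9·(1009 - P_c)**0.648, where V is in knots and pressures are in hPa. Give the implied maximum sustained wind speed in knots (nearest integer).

84 kt

ΔP = 1009 − 949 = 60 hPa.
60^0.648 ≈ 14.198.
V ≈ 5.9 × 14.198 ≈ 83.8 kt.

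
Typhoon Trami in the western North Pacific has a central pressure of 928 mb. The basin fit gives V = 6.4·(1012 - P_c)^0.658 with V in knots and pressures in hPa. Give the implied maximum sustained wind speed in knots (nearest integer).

ΔP = 1012 − 928 = 84 mb.
84^0.658 ≈ 18.458.
V ≈ 6.4 × 18.458 ≈ 118.1 kt.

118 kt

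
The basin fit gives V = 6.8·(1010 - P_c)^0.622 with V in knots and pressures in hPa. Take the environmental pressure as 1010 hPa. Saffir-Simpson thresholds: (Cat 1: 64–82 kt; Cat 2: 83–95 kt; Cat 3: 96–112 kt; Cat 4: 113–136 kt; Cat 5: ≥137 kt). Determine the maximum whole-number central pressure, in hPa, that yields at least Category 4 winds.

918 hPa

Category 4 begins at V = 113 kt.
Required ΔP = (113/6.8)^(1/0.622) = 16.618^1.608 ≈ 91.69 hPa.
P_c ≤ 1010 − 91.69 = 918.31, so the highest integer P_c is 918 hPa.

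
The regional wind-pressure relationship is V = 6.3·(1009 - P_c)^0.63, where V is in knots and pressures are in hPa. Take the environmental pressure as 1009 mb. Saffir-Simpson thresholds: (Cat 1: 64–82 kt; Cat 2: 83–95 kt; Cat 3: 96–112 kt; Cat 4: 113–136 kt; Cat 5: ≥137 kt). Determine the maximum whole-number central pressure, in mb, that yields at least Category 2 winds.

949 mb

Category 2 begins at V = 83 kt.
Required ΔP = (83/6.3)^(1/0.63) = 13.175^1.587 ≈ 59.89 mb.
P_c ≤ 1009 − 59.89 = 949.11, so the highest integer P_c is 949 mb.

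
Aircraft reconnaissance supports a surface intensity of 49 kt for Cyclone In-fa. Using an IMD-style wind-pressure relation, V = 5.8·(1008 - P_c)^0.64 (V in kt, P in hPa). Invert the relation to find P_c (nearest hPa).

980 hPa

ΔP = (V / 5.8)^(1/0.64) = (49/5.8)^1.562.
49/5.8 = 8.448; 8.448^1.562 ≈ 28.06 hPa.
P_c = 1008 − 28.06 = 979.94 ≈ 980 hPa.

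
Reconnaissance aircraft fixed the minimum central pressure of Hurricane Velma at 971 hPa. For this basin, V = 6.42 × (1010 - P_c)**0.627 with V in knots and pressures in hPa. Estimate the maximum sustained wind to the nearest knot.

ΔP = 1010 − 971 = 39 hPa.
39^0.627 ≈ 9.945.
V ≈ 6.42 × 9.945 ≈ 63.8 kt.

64 kt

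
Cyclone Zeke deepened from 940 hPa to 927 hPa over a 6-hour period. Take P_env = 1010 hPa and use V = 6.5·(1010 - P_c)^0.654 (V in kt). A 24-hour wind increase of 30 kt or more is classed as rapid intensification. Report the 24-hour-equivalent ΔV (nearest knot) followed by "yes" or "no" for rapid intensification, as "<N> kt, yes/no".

V₁: ΔP = 70, V ≈ 6.5 × 70^0.654 ≈ 104.62 kt.
V₂: ΔP = 83, V ≈ 6.5 × 83^0.654 ≈ 116.95 kt.
ΔV over 6 h = 12.33 kt → 24 h equivalent = 12.33 × 24/6 ≈ 49.32 kt.
49 kt ≥ 30 kt ⇒ rapid intensification.

49 kt, yes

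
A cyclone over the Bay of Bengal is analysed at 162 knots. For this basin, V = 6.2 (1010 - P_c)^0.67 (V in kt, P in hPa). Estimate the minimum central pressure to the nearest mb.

880 mb

ΔP = (V / 6.2)^(1/0.67) = (162/6.2)^1.493.
162/6.2 = 26.129; 26.129^1.493 ≈ 130.35 mb.
P_c = 1010 − 130.35 = 879.65 ≈ 880 mb.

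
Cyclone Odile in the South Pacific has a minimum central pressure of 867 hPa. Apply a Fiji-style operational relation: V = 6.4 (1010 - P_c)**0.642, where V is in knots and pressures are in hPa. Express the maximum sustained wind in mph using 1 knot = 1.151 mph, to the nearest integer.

ΔP = 1010 − 867 = 143 hPa.
V ≈ 6.4 × 143^0.642 = 6.4 × 24.195 ≈ 154.848 kt.
154.848 × 1.151 ≈ 178.23 mph → 178 mph.

178 mph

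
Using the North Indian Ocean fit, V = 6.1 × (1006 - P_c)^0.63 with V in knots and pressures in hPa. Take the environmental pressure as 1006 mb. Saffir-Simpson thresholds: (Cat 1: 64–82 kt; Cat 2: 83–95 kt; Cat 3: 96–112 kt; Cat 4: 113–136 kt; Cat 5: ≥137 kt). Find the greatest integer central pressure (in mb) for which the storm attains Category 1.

Category 1 begins at V = 64 kt.
Required ΔP = (64/6.1)^(1/0.63) = 10.492^1.587 ≈ 41.73 mb.
P_c ≤ 1006 − 41.73 = 964.27, so the highest integer P_c is 964 mb.

964 mb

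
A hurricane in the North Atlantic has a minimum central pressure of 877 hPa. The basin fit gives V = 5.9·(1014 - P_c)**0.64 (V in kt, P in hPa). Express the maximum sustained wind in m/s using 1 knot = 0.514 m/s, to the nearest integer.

71 m/s

ΔP = 1014 − 877 = 137 hPa.
V ≈ 5.9 × 137^0.64 = 5.9 × 23.308 ≈ 137.516 kt.
137.516 × 0.514 ≈ 70.68 m/s → 71 m/s.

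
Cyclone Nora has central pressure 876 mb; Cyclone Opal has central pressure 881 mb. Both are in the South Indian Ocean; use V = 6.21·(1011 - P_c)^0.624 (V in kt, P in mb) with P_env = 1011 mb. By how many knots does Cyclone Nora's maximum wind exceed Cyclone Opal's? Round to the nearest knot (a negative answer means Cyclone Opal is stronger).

Cyclone Nora: ΔP = 135; V ≈ 6.21 × 135^0.624 ≈ 132.56 kt.
Cyclone Opal: ΔP = 130; V ≈ 6.21 × 130^0.624 ≈ 129.48 kt.
Difference ≈ 132.56 − 129.48 = 3.08 → 3 kt.

3 kt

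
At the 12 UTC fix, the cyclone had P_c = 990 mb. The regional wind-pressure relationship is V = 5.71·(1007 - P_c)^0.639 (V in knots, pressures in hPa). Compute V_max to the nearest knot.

ΔP = 1007 − 990 = 17 mb.
17^0.639 ≈ 6.113.
V ≈ 5.71 × 6.113 ≈ 34.9 kt.

35 kt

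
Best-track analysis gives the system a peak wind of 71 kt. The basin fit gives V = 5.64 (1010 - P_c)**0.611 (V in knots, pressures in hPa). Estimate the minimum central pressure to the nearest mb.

ΔP = (V / 5.64)^(1/0.611) = (71/5.64)^1.637.
71/5.64 = 12.589; 12.589^1.637 ≈ 63.14 mb.
P_c = 1010 − 63.14 = 946.86 ≈ 947 mb.

947 mb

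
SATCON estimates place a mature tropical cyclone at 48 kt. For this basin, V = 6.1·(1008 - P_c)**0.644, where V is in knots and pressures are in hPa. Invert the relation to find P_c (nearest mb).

ΔP = (V / 6.1)^(1/0.644) = (48/6.1)^1.553.
48/6.1 = 7.869; 7.869^1.553 ≈ 24.61 mb.
P_c = 1008 − 24.61 = 983.39 ≈ 983 mb.

983 mb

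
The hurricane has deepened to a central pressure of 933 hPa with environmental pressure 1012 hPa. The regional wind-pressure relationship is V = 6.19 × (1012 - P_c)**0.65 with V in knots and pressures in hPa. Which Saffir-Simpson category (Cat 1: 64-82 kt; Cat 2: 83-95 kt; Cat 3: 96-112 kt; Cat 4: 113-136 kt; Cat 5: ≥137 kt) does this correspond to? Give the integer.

3

ΔP = 1012 − 933 = 79 hPa.
V ≈ 6.19 × 79^0.65 = 6.19 × 17.12 ≈ 106 kt.
106 kt falls in the Category 3 band.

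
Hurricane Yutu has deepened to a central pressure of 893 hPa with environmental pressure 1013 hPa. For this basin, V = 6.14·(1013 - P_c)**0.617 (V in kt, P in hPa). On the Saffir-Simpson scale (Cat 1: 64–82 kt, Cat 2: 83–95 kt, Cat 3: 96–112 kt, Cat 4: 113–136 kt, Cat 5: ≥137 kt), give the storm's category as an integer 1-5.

ΔP = 1013 − 893 = 120 hPa.
V ≈ 6.14 × 120^0.617 = 6.14 × 19.18 ≈ 118 kt.
118 kt falls in the Category 4 band.

4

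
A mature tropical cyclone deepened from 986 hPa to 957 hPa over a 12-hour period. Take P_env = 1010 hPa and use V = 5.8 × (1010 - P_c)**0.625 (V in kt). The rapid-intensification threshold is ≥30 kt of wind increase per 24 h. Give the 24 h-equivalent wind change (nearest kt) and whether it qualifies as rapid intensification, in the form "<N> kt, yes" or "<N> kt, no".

54 kt, yes

V₁: ΔP = 24, V ≈ 5.8 × 24^0.625 ≈ 42.27 kt.
V₂: ΔP = 53, V ≈ 5.8 × 53^0.625 ≈ 69.36 kt.
ΔV over 12 h = 27.09 kt → 24 h equivalent = 27.09 × 24/12 ≈ 54.18 kt.
54 kt ≥ 30 kt ⇒ rapid intensification.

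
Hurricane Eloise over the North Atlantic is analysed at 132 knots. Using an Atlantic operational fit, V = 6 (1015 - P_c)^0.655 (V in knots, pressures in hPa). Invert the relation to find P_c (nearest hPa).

903 hPa

ΔP = (V / 6)^(1/0.655) = (132/6)^1.527.
132/6 = 22.000; 22.000^1.527 ≈ 112.07 hPa.
P_c = 1015 − 112.07 = 902.93 ≈ 903 hPa.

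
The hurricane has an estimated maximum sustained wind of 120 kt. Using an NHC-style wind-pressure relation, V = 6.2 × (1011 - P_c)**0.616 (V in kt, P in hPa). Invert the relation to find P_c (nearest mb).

ΔP = (V / 6.2)^(1/0.616) = (120/6.2)^1.623.
120/6.2 = 19.355; 19.355^1.623 ≈ 122.73 mb.
P_c = 1011 − 122.73 = 888.27 ≈ 888 mb.

888 mb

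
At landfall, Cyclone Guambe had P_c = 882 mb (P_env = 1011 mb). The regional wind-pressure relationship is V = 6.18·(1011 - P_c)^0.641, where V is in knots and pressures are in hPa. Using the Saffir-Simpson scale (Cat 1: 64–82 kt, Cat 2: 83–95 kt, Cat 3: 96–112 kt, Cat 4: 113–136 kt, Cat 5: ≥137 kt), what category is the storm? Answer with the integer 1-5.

5

ΔP = 1011 − 882 = 129 mb.
V ≈ 6.18 × 129^0.641 = 6.18 × 22.54 ≈ 139 kt.
139 kt falls in the Category 5 band.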